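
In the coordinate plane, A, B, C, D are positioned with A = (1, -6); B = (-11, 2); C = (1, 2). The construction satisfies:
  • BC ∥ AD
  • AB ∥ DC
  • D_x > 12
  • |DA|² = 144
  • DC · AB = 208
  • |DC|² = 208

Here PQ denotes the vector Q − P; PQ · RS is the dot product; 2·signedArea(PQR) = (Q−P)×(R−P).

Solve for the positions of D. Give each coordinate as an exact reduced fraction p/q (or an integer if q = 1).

D = (13, -6)

1. D_x = 13  [AB ∥ DC ∩ BC ∥ AD]
2. D_y = -6  [AB ∥ DC ∩ BC ∥ AD]
   → D = (13, -6)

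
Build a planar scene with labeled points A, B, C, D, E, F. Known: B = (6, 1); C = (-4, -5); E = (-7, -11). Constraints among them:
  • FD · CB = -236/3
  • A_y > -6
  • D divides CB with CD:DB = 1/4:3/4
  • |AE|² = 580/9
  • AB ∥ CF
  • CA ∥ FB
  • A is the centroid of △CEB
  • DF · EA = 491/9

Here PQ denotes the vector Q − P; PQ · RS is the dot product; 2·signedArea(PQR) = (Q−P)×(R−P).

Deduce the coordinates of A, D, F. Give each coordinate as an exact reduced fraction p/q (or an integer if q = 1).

A = (-5/3, -5)
D = (-3/2, -7/2)
F = (11/3, 1)

1. A_x = -5/3  [A is the centroid of △CEB]
2. A_y = -5  [A is the centroid of △CEB]
   → A = (-5/3, -5)
3. D_x = -3/2  [D divides CB with CD:DB = 1/4:3/4]
4. D_y = -7/2  [D divides CB with CD:DB = 1/4:3/4]
   → D = (-3/2, -7/2)
5. F_x = 11/3  [CA ∥ FB ∩ AB ∥ CF]
6. F_y = 1  [CA ∥ FB ∩ AB ∥ CF]
   → F = (11/3, 1)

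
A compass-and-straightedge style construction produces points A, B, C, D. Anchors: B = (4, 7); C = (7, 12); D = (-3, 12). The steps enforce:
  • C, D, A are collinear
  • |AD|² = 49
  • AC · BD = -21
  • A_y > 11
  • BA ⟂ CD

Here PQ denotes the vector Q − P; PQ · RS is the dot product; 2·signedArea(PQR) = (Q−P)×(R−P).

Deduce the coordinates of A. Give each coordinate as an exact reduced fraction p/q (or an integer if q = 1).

A = (4, 12)

1. A_x = 4  [C, D, A are collinear ∩ BA ⟂ CD]
2. A_y = 12  [C, D, A are collinear ∩ BA ⟂ CD]
   → A = (4, 12)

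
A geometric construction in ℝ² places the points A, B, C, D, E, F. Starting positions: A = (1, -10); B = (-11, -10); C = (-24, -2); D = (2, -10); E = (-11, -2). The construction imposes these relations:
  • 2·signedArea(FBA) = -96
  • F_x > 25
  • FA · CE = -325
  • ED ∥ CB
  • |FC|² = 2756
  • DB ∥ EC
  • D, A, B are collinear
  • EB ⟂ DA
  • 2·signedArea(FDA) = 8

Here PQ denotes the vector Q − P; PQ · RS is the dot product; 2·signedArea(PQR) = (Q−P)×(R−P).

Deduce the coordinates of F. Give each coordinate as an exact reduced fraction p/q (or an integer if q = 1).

F = (26, -18)

1. F_x = 26  [FA · CE = -325 ∩ 2·signedArea(FBA) = -96]
2. F_y = -18  [FA · CE = -325 ∩ 2·signedArea(FBA) = -96]
   → F = (26, -18)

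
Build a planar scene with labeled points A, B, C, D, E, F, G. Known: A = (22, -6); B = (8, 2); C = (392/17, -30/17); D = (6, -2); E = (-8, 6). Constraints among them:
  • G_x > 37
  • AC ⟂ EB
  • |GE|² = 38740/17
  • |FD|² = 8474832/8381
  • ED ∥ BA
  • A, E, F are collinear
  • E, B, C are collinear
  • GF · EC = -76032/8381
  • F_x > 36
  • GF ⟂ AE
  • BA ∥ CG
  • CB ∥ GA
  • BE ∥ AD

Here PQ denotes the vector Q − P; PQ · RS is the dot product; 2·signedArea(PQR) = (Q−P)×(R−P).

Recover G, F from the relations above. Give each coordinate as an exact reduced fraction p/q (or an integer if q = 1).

F = (17886/493, -5774/493)
G = (630/17, -166/17)

1. G_x = 630/17  [CB ∥ GA ∩ BA ∥ CG]
2. G_y = -166/17  [CB ∥ GA ∩ BA ∥ CG]
   → G = (630/17, -166/17)
3. F_x = 17886/493  [A, E, F are collinear ∩ GF ⟂ AE]
4. F_y = -5774/493  [A, E, F are collinear ∩ GF ⟂ AE]
   → F = (17886/493, -5774/493)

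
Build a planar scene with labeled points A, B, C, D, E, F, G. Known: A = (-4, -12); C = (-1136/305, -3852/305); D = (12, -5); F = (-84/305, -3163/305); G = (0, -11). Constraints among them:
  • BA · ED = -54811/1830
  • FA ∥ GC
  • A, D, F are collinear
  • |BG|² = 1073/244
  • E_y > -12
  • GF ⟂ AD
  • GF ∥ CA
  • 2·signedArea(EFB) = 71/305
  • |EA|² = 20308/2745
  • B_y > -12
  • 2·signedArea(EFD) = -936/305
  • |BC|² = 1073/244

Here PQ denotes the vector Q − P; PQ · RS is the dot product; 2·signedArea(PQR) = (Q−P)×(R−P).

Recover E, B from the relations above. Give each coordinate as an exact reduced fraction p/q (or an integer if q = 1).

1. E_x = -1304/915  [line -1638/305·x + 3744/305·y + 39312/305 = 0 ∩ |EA|² = 20308/2745]
2. E_y = -10178/915  [line -1638/305·x + 3744/305·y + 39312/305 = 0 ∩ |EA|² = 20308/2745]
   → E = (-1304/915, -10178/915)
3. B_x = -631/305  [2·signedArea(EFB) = 71/305 ∩ BA · ED = -54811/1830]
4. B_y = -6919/610  [2·signedArea(EFB) = 71/305 ∩ BA · ED = -54811/1830]
   → B = (-631/305, -6919/610)

B = (-631/305, -6919/610)
E = (-1304/915, -10178/915)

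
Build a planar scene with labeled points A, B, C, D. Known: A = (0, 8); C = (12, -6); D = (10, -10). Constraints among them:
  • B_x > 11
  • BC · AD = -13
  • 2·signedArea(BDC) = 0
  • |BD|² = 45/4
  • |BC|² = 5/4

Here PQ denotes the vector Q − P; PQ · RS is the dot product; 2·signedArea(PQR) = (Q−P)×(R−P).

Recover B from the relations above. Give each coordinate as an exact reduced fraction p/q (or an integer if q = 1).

B = (23/2, -7)

1. B_x = 23/2  [2·signedArea(BDC) = 0 ∩ BC · AD = -13]
2. B_y = -7  [2·signedArea(BDC) = 0 ∩ BC · AD = -13]
   → B = (23/2, -7)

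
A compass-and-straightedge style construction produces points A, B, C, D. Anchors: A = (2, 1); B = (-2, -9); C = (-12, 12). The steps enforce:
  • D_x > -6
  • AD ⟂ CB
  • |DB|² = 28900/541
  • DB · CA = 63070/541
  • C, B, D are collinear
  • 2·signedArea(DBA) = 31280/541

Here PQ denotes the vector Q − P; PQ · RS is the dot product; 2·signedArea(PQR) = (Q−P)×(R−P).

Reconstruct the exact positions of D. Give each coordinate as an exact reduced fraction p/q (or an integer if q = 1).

1. D_x = -2782/541  [C, B, D are collinear ∩ AD ⟂ CB]
2. D_y = -1299/541  [C, B, D are collinear ∩ AD ⟂ CB]
   → D = (-2782/541, -1299/541)

D = (-2782/541, -1299/541)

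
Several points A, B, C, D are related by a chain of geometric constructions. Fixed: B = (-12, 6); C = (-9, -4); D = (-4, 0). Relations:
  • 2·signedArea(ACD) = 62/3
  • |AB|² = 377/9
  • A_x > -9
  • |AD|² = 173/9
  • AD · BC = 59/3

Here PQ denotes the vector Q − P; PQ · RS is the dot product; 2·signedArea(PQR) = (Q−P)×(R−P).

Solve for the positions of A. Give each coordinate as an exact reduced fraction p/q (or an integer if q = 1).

1. A_x = -25/3  [AD · BC = 59/3 ∩ 2·signedArea(ACD) = 62/3]
2. A_y = 2/3  [AD · BC = 59/3 ∩ 2·signedArea(ACD) = 62/3]
   → A = (-25/3, 2/3)

A = (-25/3, 2/3)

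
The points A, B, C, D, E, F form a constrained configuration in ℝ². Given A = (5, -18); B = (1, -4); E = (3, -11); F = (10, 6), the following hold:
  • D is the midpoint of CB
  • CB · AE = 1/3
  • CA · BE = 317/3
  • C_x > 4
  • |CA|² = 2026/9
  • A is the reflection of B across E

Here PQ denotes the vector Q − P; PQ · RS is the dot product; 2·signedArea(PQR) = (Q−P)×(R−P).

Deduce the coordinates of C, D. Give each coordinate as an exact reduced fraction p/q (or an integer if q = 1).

1. C_x = 14/3  [line 2·x + -7·y + -91/3 = 0 ∩ |CA|² = 2026/9]
2. C_y = -3  [line 2·x + -7·y + -91/3 = 0 ∩ |CA|² = 2026/9]
   → C = (14/3, -3)
3. D_x = 17/6  [D is the midpoint of CB]
4. D_y = -7/2  [D is the midpoint of CB]
   → D = (17/6, -7/2)

C = (14/3, -3)
D = (17/6, -7/2)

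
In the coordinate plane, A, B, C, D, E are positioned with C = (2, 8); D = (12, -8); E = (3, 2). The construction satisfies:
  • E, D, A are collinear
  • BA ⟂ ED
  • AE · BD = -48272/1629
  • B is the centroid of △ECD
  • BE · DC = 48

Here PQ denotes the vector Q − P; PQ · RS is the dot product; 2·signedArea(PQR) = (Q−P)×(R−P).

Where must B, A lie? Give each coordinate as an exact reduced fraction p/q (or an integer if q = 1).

A = (879/181, -34/543)
B = (17/3, 2/3)

1. B_x = 17/3  [B is the centroid of △ECD]
2. B_y = 2/3  [B is the centroid of △ECD]
   → B = (17/3, 2/3)
3. A_x = 879/181  [E, D, A are collinear ∩ BA ⟂ ED]
4. A_y = -34/543  [E, D, A are collinear ∩ BA ⟂ ED]
   → A = (879/181, -34/543)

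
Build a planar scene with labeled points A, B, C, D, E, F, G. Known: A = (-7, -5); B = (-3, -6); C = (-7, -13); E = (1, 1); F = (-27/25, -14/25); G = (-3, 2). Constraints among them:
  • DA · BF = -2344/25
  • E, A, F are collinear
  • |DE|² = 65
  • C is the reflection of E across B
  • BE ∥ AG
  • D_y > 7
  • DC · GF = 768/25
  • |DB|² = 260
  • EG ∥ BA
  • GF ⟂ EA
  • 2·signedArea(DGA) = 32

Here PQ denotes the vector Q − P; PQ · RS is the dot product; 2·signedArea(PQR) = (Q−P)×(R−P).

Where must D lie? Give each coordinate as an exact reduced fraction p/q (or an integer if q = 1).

1. D_x = 5  [DC · GF = 768/25 ∩ DA · BF = -2344/25]
2. D_y = 8  [DC · GF = 768/25 ∩ DA · BF = -2344/25]
   → D = (5, 8)

D = (5, 8)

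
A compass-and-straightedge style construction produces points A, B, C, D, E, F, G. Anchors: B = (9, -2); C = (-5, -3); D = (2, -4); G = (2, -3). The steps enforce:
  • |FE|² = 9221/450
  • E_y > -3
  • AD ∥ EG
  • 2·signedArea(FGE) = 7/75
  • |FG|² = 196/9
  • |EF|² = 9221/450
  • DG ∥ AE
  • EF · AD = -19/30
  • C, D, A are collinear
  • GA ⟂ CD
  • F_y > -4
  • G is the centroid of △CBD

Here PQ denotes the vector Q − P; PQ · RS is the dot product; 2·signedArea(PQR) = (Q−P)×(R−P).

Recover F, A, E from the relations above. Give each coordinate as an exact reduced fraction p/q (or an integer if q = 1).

1. A_x = 93/50  [C, D, A are collinear ∩ GA ⟂ CD]
2. A_y = -199/50  [C, D, A are collinear ∩ GA ⟂ CD]
   → A = (93/50, -199/50)
3. E_x = 93/50  [AD ∥ EG ∩ DG ∥ AE]
4. E_y = -149/50  [AD ∥ EG ∩ DG ∥ AE]
   → E = (93/50, -149/50)
5. F_x = -8/3  [2·signedArea(FGE) = 7/75 ∩ EF · AD = -19/30]
6. F_y = -3  [2·signedArea(FGE) = 7/75 ∩ EF · AD = -19/30]
   → F = (-8/3, -3)

A = (93/50, -199/50)
E = (93/50, -149/50)
F = (-8/3, -3)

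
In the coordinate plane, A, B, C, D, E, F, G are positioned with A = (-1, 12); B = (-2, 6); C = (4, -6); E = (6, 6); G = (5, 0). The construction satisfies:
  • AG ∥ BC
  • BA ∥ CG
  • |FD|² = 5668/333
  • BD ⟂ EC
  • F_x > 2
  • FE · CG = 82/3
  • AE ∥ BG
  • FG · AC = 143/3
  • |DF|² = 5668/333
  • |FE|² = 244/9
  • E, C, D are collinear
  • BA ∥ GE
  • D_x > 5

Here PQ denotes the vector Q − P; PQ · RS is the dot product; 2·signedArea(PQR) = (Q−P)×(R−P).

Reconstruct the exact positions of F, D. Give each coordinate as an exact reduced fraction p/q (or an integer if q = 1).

D = (214/37, 174/37)
F = (8/3, 2)

1. F_x = 8/3  [FG · AC = 143/3 ∩ FE · CG = 82/3]
2. F_y = 2  [FG · AC = 143/3 ∩ FE · CG = 82/3]
   → F = (8/3, 2)
3. D_x = 214/37  [E, C, D are collinear ∩ BD ⟂ EC]
4. D_y = 174/37  [E, C, D are collinear ∩ BD ⟂ EC]
   → D = (214/37, 174/37)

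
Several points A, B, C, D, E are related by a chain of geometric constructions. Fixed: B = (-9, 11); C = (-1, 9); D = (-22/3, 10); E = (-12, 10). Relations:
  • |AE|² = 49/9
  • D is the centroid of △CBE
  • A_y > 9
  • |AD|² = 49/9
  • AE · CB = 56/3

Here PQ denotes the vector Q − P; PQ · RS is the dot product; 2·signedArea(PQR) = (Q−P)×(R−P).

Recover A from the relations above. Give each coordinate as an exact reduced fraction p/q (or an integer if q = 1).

1. A_x = -29/3  [line 8·x + -2·y + 292/3 = 0 ∩ |AE|² = 49/9]
2. A_y = 10  [line 8·x + -2·y + 292/3 = 0 ∩ |AE|² = 49/9]
   → A = (-29/3, 10)

A = (-29/3, 10)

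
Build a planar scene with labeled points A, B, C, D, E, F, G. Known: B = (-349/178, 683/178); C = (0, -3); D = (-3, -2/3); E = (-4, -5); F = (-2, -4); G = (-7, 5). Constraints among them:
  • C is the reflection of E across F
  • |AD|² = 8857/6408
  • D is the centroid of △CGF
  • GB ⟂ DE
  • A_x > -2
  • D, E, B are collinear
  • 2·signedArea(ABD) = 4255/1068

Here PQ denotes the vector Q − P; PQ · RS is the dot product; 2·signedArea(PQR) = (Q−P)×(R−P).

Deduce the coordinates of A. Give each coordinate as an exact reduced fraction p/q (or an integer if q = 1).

A = (-705/356, -29/356)

1. A_x = -705/356  [line 2405/534·x + -185/178·y + 3145/356 = 0 ∩ |AD|² = 8857/6408]
2. A_y = -29/356  [line 2405/534·x + -185/178·y + 3145/356 = 0 ∩ |AD|² = 8857/6408]
   → A = (-705/356, -29/356)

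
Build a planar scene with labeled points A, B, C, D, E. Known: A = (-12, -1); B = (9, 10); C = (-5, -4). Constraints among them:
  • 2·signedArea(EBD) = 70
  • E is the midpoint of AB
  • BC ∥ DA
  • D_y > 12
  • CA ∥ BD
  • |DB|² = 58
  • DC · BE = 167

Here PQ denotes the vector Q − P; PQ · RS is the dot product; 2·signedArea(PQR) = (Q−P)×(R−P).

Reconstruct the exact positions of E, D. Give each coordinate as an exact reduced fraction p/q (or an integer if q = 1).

D = (2, 13)
E = (-3/2, 9/2)

1. E_x = -3/2  [E is the midpoint of AB]
2. E_y = 9/2  [E is the midpoint of AB]
   → E = (-3/2, 9/2)
3. D_x = 2  [BC ∥ DA ∩ CA ∥ BD]
4. D_y = 13  [BC ∥ DA ∩ CA ∥ BD]
   → D = (2, 13)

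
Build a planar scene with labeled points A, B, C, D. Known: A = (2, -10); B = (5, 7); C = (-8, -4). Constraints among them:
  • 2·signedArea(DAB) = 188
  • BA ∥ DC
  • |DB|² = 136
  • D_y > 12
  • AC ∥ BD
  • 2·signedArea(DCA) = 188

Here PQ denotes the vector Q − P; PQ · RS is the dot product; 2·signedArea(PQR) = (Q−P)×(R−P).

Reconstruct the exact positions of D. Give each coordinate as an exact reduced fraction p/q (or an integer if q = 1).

1. D_x = -5  [BA ∥ DC ∩ AC ∥ BD]
2. D_y = 13  [BA ∥ DC ∩ AC ∥ BD]
   → D = (-5, 13)

D = (-5, 13)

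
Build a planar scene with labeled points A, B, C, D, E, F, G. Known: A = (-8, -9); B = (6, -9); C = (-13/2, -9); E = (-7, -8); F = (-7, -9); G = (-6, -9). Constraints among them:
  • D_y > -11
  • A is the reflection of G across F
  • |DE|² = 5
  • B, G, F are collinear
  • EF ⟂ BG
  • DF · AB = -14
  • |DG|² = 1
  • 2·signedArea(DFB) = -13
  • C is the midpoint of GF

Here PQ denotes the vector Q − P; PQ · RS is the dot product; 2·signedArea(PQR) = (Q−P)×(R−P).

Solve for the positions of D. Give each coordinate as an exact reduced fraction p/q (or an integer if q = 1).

1. D_x = -6  [DF · AB = -14 ∩ 2·signedArea(DFB) = -13]
2. D_y = -10  [DF · AB = -14 ∩ 2·signedArea(DFB) = -13]
   → D = (-6, -10)

D = (-6, -10)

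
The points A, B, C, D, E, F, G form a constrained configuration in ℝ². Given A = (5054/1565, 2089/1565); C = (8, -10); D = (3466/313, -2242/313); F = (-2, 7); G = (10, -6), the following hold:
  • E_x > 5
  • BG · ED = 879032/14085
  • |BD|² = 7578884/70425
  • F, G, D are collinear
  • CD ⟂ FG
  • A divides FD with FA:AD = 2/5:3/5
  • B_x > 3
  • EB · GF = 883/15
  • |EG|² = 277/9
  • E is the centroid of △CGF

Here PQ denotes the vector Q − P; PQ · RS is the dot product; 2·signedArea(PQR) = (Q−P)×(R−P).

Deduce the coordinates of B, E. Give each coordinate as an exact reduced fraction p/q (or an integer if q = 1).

1. E_x = 16/3  [E is the centroid of △CGF]
2. E_y = -3  [E is the centroid of △CGF]
   → E = (16/3, -3)
3. B_x = 14444/4695  [BG · ED = 879032/14085 ∩ EB · GF = 883/15]
4. B_y = -2606/4695  [BG · ED = 879032/14085 ∩ EB · GF = 883/15]
   → B = (14444/4695, -2606/4695)

B = (14444/4695, -2606/4695)
E = (16/3, -3)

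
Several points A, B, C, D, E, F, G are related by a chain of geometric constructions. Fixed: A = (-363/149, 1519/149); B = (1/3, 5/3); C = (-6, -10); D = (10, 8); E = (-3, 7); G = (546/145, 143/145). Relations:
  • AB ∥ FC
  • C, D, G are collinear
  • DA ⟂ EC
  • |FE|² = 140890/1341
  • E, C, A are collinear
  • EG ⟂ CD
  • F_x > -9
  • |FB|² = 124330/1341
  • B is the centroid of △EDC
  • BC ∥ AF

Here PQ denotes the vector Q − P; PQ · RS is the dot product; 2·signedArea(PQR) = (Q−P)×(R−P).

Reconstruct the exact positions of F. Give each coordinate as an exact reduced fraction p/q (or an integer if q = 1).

1. F_x = -3920/447  [AB ∥ FC ∩ BC ∥ AF]
2. F_y = -658/447  [AB ∥ FC ∩ BC ∥ AF]
   → F = (-3920/447, -658/447)

F = (-3920/447, -658/447)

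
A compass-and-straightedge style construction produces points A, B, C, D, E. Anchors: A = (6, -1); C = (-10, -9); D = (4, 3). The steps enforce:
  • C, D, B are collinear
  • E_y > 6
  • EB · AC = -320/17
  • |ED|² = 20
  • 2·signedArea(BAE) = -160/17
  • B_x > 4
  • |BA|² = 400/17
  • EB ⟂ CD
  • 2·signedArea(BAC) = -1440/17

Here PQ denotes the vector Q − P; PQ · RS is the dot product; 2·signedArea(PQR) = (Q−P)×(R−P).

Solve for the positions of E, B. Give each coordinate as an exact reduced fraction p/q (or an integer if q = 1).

B = (82/17, 63/17)
E = (2, 7)

1. B_x = 82/17  [C, D, B are collinear ∩ 2·signedArea(BAC) = -1440/17]
2. B_y = 63/17  [C, D, B are collinear ∩ 2·signedArea(BAC) = -1440/17]
   → B = (82/17, 63/17)
3. E_x = 2  [EB · AC = -320/17 ∩ EB ⟂ CD]
4. E_y = 7  [EB · AC = -320/17 ∩ EB ⟂ CD]
   → E = (2, 7)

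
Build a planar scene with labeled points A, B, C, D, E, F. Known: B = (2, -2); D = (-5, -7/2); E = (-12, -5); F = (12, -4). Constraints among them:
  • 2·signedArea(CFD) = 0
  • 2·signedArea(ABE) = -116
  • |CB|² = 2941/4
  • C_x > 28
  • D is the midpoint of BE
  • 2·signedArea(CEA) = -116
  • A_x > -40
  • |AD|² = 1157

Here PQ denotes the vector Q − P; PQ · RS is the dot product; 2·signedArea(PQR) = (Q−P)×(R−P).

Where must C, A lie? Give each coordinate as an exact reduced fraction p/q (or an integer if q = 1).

A = (-39, -5/2)
C = (29, -9/2)

1. C_x = 29  [line -1/2·x + -17·y + -62 = 0 ∩ |CB|² = 2941/4]
2. C_y = -9/2  [line -1/2·x + -17·y + -62 = 0 ∩ |CB|² = 2941/4]
   → C = (29, -9/2)
3. A_x = -39  [2·signedArea(ABE) = -116 ∩ 2·signedArea(CEA) = -116]
4. A_y = -5/2  [2·signedArea(ABE) = -116 ∩ 2·signedArea(CEA) = -116]
   → A = (-39, -5/2)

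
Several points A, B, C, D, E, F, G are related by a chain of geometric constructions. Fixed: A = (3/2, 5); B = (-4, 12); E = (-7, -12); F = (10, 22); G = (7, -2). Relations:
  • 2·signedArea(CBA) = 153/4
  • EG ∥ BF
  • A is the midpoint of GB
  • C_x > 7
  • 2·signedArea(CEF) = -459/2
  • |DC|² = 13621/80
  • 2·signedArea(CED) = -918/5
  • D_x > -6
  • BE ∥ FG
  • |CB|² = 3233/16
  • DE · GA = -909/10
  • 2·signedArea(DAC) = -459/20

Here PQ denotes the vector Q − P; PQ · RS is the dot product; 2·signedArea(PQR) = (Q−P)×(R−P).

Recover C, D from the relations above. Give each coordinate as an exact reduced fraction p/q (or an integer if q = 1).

C = (31/4, 4)
D = (-26/5, 12/5)

1. C_x = 31/4  [2·signedArea(CBA) = 153/4 ∩ 2·signedArea(CEF) = -459/2]
2. C_y = 4  [2·signedArea(CBA) = 153/4 ∩ 2·signedArea(CEF) = -459/2]
   → C = (31/4, 4)
3. D_x = -26/5  [2·signedArea(CED) = -918/5 ∩ 2·signedArea(DAC) = -459/20]
4. D_y = 12/5  [2·signedArea(CED) = -918/5 ∩ 2·signedArea(DAC) = -459/20]
   → D = (-26/5, 12/5)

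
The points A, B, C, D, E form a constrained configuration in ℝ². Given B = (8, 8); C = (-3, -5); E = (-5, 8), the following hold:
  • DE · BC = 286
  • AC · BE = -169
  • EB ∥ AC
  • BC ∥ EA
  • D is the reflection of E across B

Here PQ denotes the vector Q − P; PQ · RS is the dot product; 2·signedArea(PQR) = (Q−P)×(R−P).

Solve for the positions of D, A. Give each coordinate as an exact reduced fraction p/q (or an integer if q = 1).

A = (-16, -5)
D = (21, 8)

1. D_x = 21  [D is the reflection of E across B]
2. D_y = 8  [D is the reflection of E across B]
   → D = (21, 8)
3. A_x = -16  [EB ∥ AC ∩ BC ∥ EA]
4. A_y = -5  [EB ∥ AC ∩ BC ∥ EA]
   → A = (-16, -5)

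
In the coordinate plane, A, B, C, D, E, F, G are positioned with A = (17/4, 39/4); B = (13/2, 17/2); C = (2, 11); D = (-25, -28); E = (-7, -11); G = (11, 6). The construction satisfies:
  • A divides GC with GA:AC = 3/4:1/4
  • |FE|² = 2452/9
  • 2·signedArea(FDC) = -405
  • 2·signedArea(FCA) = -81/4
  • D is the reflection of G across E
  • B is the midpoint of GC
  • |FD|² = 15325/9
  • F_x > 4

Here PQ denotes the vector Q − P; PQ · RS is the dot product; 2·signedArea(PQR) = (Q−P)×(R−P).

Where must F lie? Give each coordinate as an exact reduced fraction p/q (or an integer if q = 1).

1. F_x = 5  [2·signedArea(FCA) = -81/4 ∩ 2·signedArea(FDC) = -405]
2. F_y = 1/3  [2·signedArea(FCA) = -81/4 ∩ 2·signedArea(FDC) = -405]
   → F = (5, 1/3)

F = (5, 1/3)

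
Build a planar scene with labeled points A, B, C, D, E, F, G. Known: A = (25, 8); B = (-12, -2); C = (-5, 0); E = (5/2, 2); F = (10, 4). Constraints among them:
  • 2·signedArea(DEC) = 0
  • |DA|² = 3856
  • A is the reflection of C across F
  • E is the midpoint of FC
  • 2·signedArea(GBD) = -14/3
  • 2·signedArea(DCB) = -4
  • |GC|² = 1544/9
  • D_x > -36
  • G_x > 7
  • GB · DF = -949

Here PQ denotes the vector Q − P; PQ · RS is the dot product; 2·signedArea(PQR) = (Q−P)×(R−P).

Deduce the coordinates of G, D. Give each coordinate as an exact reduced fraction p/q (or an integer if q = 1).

1. D_x = -35  [2·signedArea(DEC) = 0 ∩ 2·signedArea(DCB) = -4]
2. D_y = -8  [2·signedArea(DEC) = 0 ∩ 2·signedArea(DCB) = -4]
   → D = (-35, -8)
3. G_x = 23/3  [2·signedArea(GBD) = -14/3 ∩ GB · DF = -949]
4. G_y = 10/3  [2·signedArea(GBD) = -14/3 ∩ GB · DF = -949]
   → G = (23/3, 10/3)

D = (-35, -8)
G = (23/3, 10/3)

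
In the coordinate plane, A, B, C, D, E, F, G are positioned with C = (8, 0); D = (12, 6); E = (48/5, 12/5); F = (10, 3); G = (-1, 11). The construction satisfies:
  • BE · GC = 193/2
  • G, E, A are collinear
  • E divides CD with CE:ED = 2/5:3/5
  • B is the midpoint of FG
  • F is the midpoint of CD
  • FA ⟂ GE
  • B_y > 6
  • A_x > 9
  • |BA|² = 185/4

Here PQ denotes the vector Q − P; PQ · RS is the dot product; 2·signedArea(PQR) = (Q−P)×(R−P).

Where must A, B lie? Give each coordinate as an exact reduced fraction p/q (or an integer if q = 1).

A = (44473/4658, 11377/4658)
B = (9/2, 7)

1. A_x = 44473/4658  [G, E, A are collinear ∩ FA ⟂ GE]
2. A_y = 11377/4658  [G, E, A are collinear ∩ FA ⟂ GE]
   → A = (44473/4658, 11377/4658)
3. B_x = 9/2  [B is the midpoint of FG]
4. B_y = 7  [B is the midpoint of FG]
   → B = (9/2, 7)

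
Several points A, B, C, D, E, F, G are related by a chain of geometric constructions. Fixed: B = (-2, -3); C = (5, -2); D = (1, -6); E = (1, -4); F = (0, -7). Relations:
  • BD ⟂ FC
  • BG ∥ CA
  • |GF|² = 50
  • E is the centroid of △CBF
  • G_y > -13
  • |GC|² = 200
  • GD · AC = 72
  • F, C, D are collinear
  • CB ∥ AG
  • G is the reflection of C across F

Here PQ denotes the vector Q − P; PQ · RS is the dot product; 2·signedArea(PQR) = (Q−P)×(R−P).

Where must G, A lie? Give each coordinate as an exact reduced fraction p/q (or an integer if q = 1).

A = (2, -11)
G = (-5, -12)

1. G_x = -5  [G is the reflection of C across F]
2. G_y = -12  [G is the reflection of C across F]
   → G = (-5, -12)
3. A_x = 2  [CB ∥ AG ∩ BG ∥ CA]
4. A_y = -11  [CB ∥ AG ∩ BG ∥ CA]
   → A = (2, -11)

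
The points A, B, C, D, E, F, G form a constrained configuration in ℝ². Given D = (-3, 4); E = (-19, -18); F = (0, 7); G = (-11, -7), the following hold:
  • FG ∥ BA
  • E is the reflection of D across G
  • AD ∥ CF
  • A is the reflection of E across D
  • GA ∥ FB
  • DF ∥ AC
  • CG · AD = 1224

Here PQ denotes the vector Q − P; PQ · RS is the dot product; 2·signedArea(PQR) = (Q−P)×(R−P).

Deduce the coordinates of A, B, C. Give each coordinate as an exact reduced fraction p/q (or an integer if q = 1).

A = (13, 26)
B = (24, 40)
C = (16, 29)

1. A_x = 13  [A is the reflection of E across D]
2. A_y = 26  [A is the reflection of E across D]
   → A = (13, 26)
3. B_x = 24  [FG ∥ BA ∩ GA ∥ FB]
4. B_y = 40  [FG ∥ BA ∩ GA ∥ FB]
   → B = (24, 40)
5. C_x = 16  [AD ∥ CF ∩ DF ∥ AC]
6. C_y = 29  [AD ∥ CF ∩ DF ∥ AC]
   → C = (16, 29)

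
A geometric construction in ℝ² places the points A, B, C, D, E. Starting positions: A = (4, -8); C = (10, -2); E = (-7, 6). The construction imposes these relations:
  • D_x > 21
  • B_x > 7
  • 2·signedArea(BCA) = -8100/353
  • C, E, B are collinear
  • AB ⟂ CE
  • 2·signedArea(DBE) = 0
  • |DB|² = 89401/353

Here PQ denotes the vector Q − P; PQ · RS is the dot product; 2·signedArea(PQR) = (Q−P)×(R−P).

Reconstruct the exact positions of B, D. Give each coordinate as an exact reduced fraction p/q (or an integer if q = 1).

B = (2612/353, -274/353)
D = (7695/353, -2666/353)

1. B_x = 2612/353  [C, E, B are collinear ∩ AB ⟂ CE]
2. B_y = -274/353  [C, E, B are collinear ∩ AB ⟂ CE]
   → B = (2612/353, -274/353)
3. D_x = 7695/353  [line -2392/353·x + -5083/353·y + 13754/353 = 0 ∩ |DB|² = 89401/353]
4. D_y = -2666/353  [line -2392/353·x + -5083/353·y + 13754/353 = 0 ∩ |DB|² = 89401/353]
   → D = (7695/353, -2666/353)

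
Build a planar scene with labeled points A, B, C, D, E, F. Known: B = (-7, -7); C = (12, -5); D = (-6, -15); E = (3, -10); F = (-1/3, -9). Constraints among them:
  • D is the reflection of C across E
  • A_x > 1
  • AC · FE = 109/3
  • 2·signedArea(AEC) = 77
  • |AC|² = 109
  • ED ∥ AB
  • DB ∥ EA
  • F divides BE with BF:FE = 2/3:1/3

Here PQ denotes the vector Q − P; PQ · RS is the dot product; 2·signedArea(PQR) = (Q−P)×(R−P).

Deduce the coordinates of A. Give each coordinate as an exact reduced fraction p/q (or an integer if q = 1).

A = (2, -2)

1. A_x = 2  [ED ∥ AB ∩ DB ∥ EA]
2. A_y = -2  [ED ∥ AB ∩ DB ∥ EA]
   → A = (2, -2)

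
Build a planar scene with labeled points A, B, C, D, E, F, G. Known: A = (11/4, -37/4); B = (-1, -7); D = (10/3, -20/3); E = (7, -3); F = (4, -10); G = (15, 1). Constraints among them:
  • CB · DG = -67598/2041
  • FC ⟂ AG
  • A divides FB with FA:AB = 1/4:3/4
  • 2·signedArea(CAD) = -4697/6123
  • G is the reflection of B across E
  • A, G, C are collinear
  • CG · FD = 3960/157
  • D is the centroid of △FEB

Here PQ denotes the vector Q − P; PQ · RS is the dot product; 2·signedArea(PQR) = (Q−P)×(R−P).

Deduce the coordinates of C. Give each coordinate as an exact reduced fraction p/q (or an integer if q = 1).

C = (6360/2041, -18254/2041)

1. C_x = 6360/2041  [A, G, C are collinear ∩ FC ⟂ AG]
2. C_y = -18254/2041  [A, G, C are collinear ∩ FC ⟂ AG]
   → C = (6360/2041, -18254/2041)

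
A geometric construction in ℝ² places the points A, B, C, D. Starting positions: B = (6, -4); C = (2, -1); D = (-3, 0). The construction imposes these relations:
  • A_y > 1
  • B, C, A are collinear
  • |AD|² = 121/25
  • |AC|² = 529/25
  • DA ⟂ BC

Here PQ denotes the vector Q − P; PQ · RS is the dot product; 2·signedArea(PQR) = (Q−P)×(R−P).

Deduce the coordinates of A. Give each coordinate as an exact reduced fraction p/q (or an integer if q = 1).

A = (-42/25, 44/25)

1. A_x = -42/25  [B, C, A are collinear ∩ DA ⟂ BC]
2. A_y = 44/25  [B, C, A are collinear ∩ DA ⟂ BC]
   → A = (-42/25, 44/25)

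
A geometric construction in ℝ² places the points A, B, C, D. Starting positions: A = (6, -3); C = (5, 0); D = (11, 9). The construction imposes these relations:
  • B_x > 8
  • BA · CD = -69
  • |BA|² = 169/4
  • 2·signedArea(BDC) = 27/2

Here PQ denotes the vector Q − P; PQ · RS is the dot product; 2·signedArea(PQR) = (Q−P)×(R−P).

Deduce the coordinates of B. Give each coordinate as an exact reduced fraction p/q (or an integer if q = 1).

1. B_x = 17/2  [BA · CD = -69 ∩ 2·signedArea(BDC) = 27/2]
2. B_y = 3  [BA · CD = -69 ∩ 2·signedArea(BDC) = 27/2]
   → B = (17/2, 3)

B = (17/2, 3)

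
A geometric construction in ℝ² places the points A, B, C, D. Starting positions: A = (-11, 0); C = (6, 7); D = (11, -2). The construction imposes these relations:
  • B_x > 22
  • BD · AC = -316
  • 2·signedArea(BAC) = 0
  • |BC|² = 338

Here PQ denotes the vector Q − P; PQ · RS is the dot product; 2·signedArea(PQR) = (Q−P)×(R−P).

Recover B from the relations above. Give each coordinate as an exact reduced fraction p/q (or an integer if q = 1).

B = (23, 14)

1. B_x = 23  [2·signedArea(BAC) = 0 ∩ BD · AC = -316]
2. B_y = 14  [2·signedArea(BAC) = 0 ∩ BD · AC = -316]
   → B = (23, 14)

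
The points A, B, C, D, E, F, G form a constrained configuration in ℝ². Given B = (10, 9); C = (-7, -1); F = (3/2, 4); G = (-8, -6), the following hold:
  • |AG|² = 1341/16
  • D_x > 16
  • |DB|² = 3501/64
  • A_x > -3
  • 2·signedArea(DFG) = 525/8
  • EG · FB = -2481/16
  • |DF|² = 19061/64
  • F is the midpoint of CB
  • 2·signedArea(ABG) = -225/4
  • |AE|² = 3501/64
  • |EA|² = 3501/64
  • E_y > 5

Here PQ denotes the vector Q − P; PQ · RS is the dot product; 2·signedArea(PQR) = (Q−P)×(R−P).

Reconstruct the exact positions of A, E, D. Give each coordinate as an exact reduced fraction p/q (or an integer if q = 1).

A = (-11/4, 3/2)
D = (131/8, 51/4)
E = (29/8, 21/4)

1. A_x = -11/4  [line 15·x + -18·y + 273/4 = 0 ∩ |AG|² = 1341/16]
2. A_y = 3/2  [line 15·x + -18·y + 273/4 = 0 ∩ |AG|² = 1341/16]
   → A = (-11/4, 3/2)
3. E_x = 29/8  [line -17/2·x + -5·y + 913/16 = 0 ∩ |AE|² = 3501/64]
4. E_y = 21/4  [line -17/2·x + -5·y + 913/16 = 0 ∩ |AE|² = 3501/64]
   → E = (29/8, 21/4)
5. D_x = 131/8  [line 10·x + -19/2·y + -341/8 = 0 ∩ |DF|² = 19061/64]
6. D_y = 51/4  [line 10·x + -19/2·y + -341/8 = 0 ∩ |DF|² = 19061/64]
   → D = (131/8, 51/4)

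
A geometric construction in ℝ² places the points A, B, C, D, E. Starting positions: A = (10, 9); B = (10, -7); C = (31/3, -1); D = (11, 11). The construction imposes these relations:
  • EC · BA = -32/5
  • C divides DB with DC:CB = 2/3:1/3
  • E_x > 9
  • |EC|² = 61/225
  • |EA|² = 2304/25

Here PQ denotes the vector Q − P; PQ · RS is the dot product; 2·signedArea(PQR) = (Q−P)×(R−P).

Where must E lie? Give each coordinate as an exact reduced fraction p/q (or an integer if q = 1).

E = (10, -3/5)

1. E_y = -3/5  [EC · BA = -32/5]
2. E_x = 10  [|EA|² = 2304/25]
   → E = (10, -3/5)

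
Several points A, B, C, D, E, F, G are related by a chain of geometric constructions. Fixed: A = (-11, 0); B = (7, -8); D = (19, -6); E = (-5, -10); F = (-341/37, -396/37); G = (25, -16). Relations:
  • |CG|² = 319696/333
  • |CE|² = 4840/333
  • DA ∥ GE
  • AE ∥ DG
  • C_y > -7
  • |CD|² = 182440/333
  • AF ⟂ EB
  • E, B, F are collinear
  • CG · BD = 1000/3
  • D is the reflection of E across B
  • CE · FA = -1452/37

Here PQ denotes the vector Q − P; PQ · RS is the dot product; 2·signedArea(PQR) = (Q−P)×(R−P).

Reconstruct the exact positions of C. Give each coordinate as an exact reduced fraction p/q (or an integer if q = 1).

C = (-163/37, -692/111)

1. C_x = -163/37  [CE · FA = -1452/37 ∩ CG · BD = 1000/3]
2. C_y = -692/111  [CE · FA = -1452/37 ∩ CG · BD = 1000/3]
   → C = (-163/37, -692/111)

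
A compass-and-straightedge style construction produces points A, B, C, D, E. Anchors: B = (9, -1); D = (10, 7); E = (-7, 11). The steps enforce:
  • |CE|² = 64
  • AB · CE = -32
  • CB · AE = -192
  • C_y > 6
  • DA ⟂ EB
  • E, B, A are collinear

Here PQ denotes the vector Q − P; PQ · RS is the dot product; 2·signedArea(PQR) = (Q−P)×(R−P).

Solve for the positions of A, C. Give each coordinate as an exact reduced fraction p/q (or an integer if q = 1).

1. A_x = 29/5  [E, B, A are collinear ∩ DA ⟂ EB]
2. A_y = 7/5  [E, B, A are collinear ∩ DA ⟂ EB]
   → A = (29/5, 7/5)
3. C_x = -3/5  [line 64/5·x + -48/5·y + 336/5 = 0 ∩ |CE|² = 64]
4. C_y = 31/5  [line 64/5·x + -48/5·y + 336/5 = 0 ∩ |CE|² = 64]
   → C = (-3/5, 31/5)

A = (29/5, 7/5)
C = (-3/5, 31/5)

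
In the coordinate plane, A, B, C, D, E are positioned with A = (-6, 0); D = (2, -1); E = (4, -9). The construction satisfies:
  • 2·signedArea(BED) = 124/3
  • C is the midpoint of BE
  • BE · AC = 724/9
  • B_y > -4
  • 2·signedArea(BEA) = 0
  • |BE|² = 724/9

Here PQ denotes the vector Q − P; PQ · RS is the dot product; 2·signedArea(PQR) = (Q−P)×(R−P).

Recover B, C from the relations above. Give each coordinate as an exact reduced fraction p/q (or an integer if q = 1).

B = (-8/3, -3)
C = (2/3, -6)

1. B_x = -8/3  [2·signedArea(BEA) = 0 ∩ 2·signedArea(BED) = 124/3]
2. B_y = -3  [2·signedArea(BEA) = 0 ∩ 2·signedArea(BED) = 124/3]
   → B = (-8/3, -3)
3. C_x = 2/3  [C is the midpoint of BE]
4. C_y = -6  [C is the midpoint of BE]
   → C = (2/3, -6)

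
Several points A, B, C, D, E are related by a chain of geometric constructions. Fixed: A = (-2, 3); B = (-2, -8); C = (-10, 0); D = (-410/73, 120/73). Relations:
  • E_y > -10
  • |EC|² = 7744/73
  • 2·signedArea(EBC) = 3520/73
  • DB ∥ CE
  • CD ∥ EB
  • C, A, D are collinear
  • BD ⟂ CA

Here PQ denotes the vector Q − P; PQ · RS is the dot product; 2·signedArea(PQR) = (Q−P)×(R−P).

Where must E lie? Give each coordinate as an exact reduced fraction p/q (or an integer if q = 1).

1. E_x = -466/73  [CD ∥ EB ∩ DB ∥ CE]
2. E_y = -704/73  [CD ∥ EB ∩ DB ∥ CE]
   → E = (-466/73, -704/73)

E = (-466/73, -704/73)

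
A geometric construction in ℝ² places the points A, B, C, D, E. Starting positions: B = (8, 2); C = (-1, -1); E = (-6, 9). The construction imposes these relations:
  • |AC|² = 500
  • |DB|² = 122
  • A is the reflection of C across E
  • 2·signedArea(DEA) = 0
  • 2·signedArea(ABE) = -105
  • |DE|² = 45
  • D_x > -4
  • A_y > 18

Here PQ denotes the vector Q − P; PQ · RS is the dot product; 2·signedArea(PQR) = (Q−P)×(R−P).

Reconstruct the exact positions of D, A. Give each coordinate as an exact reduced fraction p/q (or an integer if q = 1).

A = (-11, 19)
D = (-3, 3)

1. A_x = -11  [A is the reflection of C across E]
2. A_y = 19  [A is the reflection of C across E]
   → A = (-11, 19)
3. D_x = -3  [line -10·x + -5·y + -15 = 0 ∩ |DE|² = 45]
4. D_y = 3  [line -10·x + -5·y + -15 = 0 ∩ |DE|² = 45]
   → D = (-3, 3)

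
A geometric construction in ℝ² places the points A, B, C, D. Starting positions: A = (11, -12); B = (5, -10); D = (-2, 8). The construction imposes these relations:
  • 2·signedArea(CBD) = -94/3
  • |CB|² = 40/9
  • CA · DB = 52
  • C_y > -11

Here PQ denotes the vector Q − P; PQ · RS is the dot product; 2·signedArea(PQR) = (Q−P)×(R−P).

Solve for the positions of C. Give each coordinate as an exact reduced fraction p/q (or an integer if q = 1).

1. C_x = 7  [2·signedArea(CBD) = -94/3 ∩ CA · DB = 52]
2. C_y = -32/3  [2·signedArea(CBD) = -94/3 ∩ CA · DB = 52]
   → C = (7, -32/3)

C = (7, -32/3)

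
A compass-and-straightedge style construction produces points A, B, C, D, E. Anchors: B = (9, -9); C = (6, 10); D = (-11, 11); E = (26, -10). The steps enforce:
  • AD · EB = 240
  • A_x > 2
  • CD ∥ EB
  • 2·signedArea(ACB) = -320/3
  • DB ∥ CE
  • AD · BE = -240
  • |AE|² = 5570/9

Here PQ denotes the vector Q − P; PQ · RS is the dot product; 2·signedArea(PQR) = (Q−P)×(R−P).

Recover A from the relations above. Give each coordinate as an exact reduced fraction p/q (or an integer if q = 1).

A = (7/3, -7/3)

1. A_x = 7/3  [2·signedArea(ACB) = -320/3 ∩ AD · BE = -240]
2. A_y = -7/3  [2·signedArea(ACB) = -320/3 ∩ AD · BE = -240]
   → A = (7/3, -7/3)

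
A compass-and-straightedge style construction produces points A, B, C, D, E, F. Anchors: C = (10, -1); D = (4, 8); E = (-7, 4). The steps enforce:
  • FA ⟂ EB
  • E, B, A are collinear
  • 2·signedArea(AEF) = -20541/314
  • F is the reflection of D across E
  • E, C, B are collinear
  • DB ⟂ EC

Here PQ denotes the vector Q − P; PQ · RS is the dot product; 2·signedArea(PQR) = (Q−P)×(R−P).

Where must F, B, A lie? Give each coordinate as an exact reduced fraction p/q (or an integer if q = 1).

1. F_x = -18  [F is the reflection of D across E]
2. F_y = 0  [F is the reflection of D across E]
   → F = (-18, 0)
3. B_x = 641/314  [E, C, B are collinear ∩ DB ⟂ EC]
4. B_y = 421/314  [E, C, B are collinear ∩ DB ⟂ EC]
   → B = (641/314, 421/314)
5. A_x = -5037/314  [E, B, A are collinear ∩ FA ⟂ EB]
6. A_y = 2091/314  [E, B, A are collinear ∩ FA ⟂ EB]
   → A = (-5037/314, 2091/314)

A = (-5037/314, 2091/314)
B = (641/314, 421/314)
F = (-18, 0)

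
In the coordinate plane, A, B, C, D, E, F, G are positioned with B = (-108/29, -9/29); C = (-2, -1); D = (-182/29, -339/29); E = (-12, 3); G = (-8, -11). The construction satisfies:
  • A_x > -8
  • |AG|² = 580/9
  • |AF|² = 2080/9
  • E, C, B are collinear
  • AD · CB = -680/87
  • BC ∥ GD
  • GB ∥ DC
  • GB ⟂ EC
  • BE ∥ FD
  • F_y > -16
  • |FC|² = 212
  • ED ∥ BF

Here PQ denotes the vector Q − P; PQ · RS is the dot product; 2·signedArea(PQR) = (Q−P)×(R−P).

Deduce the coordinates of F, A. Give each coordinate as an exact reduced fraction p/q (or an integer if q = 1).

A = (-22/3, -3)
F = (2, -15)

1. F_x = 2  [BE ∥ FD ∩ ED ∥ BF]
2. F_y = -15  [BE ∥ FD ∩ ED ∥ BF]
   → F = (2, -15)
3. A_x = -22/3  [line 50/29·x + -20/29·y + 920/87 = 0 ∩ |AF|² = 2080/9]
4. A_y = -3  [line 50/29·x + -20/29·y + 920/87 = 0 ∩ |AF|² = 2080/9]
   → A = (-22/3, -3)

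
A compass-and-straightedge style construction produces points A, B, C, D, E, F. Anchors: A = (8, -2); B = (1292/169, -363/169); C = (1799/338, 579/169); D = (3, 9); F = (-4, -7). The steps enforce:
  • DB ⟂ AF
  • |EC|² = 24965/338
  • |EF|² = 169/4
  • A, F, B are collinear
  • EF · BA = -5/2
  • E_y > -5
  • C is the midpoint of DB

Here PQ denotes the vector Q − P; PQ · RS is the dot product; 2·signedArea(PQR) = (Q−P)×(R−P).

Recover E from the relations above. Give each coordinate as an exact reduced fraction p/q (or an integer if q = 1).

1. E_x = 2  [line -60/169·x + -25/169·y + 15/338 = 0 ∩ |EF|² = 169/4]
2. E_y = -9/2  [line -60/169·x + -25/169·y + 15/338 = 0 ∩ |EF|² = 169/4]
   → E = (2, -9/2)

E = (2, -9/2)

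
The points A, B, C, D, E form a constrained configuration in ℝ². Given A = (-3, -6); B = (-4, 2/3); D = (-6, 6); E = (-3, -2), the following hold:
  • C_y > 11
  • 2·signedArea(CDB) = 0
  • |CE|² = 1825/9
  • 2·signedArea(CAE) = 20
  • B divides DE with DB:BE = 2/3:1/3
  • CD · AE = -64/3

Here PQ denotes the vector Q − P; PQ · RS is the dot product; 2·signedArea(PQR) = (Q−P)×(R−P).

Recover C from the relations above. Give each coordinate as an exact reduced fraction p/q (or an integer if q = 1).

1. C_x = -8  [2·signedArea(CDB) = 0 ∩ CD · AE = -64/3]
2. C_y = 34/3  [2·signedArea(CDB) = 0 ∩ CD · AE = -64/3]
   → C = (-8, 34/3)

C = (-8, 34/3)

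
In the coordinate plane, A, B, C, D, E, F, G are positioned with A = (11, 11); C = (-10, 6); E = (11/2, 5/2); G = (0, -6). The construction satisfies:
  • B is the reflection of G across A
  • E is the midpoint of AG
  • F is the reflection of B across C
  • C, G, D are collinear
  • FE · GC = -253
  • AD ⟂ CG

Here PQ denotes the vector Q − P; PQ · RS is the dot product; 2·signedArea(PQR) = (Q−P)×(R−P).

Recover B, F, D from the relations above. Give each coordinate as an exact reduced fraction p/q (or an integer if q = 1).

1. B_x = 22  [B is the reflection of G across A]
2. B_y = 28  [B is the reflection of G across A]
   → B = (22, 28)
3. F_x = -42  [F is the reflection of B across C]
4. F_y = -16  [F is the reflection of B across C]
   → F = (-42, -16)
5. D_x = -235/61  [C, G, D are collinear ∩ AD ⟂ CG]
6. D_y = -84/61  [C, G, D are collinear ∩ AD ⟂ CG]
   → D = (-235/61, -84/61)

B = (22, 28)
D = (-235/61, -84/61)
F = (-42, -16)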